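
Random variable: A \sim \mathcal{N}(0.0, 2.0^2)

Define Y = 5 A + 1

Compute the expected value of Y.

For Y = 5A + 1:
E[Y] = 5 * E[A] + 1
E[A] = 0.0 = 0
E[Y] = 5 * 0 + 1 = 1

1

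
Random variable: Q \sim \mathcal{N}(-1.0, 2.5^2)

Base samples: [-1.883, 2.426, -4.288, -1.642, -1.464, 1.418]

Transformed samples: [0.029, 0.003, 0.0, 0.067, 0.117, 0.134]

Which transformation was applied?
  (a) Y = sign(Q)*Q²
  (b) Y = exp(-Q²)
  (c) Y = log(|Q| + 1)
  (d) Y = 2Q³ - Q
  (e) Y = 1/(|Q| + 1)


Checking option (b) Y = exp(-Q²):
  Q = -1.883 -> Y = 0.029 ✓
  Q = 2.426 -> Y = 0.003 ✓
  Q = -4.288 -> Y = 0.0 ✓
All samples match this transformation.

(b) exp(-Q²)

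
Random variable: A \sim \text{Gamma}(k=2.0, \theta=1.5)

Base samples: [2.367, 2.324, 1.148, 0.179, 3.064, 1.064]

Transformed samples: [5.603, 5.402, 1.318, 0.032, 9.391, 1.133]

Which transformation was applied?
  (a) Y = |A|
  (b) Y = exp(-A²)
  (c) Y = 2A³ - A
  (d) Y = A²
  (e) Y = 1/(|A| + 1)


Checking option (d) Y = A²:
  A = 2.367 -> Y = 5.603 ✓
  A = 2.324 -> Y = 5.402 ✓
  A = 1.148 -> Y = 1.318 ✓
All samples match this transformation.

(d) A²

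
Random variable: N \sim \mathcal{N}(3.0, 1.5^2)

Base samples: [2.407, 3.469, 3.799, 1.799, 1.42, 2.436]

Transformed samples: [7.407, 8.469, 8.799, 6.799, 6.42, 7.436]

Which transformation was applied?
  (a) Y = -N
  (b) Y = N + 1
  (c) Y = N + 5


Checking option (c) Y = N + 5:
  N = 2.407 -> Y = 7.407 ✓
  N = 3.469 -> Y = 8.469 ✓
  N = 3.799 -> Y = 8.799 ✓
All samples match this transformation.

(c) N + 5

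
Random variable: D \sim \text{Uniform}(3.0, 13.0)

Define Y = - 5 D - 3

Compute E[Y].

For Y = -5D - 3:
E[Y] = -5 * E[D] - 3
E[D] = (3 + 13)/2 = 8
E[Y] = -5 * 8 - 3 = -43

-43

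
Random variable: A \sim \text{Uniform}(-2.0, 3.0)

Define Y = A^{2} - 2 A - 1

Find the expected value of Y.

E[Y] = 1*E[A²] - 2*E[A] - 1
E[A] = 0.5
E[A²] = Var(A) + (E[A])² = 2.0833333 + 0.25 = 2.3333333
E[Y] = 1*2.3333333 - 2*0.5 - 1 = 0.33333333

0.33333333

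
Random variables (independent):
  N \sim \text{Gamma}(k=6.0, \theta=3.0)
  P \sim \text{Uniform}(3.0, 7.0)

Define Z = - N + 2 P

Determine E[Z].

E[Z] = -1*E[N] + 2*E[P]
E[N] = 18
E[P] = 5
E[Z] = -1*18 + 2*5 = -8

-8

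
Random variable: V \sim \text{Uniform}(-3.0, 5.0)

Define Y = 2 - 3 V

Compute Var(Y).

For Y = aV + b: Var(Y) = a² * Var(V)
Var(V) = (5 + 3)^2/12 = 5.3333333
Var(Y) = (-3)² * 5.3333333 = 9 * 5.3333333 = 48

48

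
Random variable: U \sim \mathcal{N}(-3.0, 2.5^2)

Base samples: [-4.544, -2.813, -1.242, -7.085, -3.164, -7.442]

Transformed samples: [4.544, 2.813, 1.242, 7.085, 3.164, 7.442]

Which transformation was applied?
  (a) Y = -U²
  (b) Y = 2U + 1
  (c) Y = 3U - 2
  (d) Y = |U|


Checking option (d) Y = |U|:
  U = -4.544 -> Y = 4.544 ✓
  U = -2.813 -> Y = 2.813 ✓
  U = -1.242 -> Y = 1.242 ✓
All samples match this transformation.

(d) |U|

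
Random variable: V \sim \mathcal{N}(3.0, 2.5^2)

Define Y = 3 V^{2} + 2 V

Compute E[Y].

E[Y] = 3*E[V²] + 2*E[V]
E[V] = 3
E[V²] = Var(V) + (E[V])² = 6.25 + 9 = 15.25
E[Y] = 3*15.25 + 2*3 = 51.75

51.75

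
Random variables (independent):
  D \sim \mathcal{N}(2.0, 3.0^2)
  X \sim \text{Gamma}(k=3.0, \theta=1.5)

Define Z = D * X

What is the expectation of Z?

For independent RVs: E[XY] = E[X]*E[Y]
E[D] = 2
E[X] = 4.5
E[Z] = 2 * 4.5 = 9

9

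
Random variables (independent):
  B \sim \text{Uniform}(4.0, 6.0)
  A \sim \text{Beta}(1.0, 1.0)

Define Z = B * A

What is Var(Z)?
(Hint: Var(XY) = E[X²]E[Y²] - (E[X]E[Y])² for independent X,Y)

Var(XY) = E[X²]E[Y²] - (E[X]E[Y])²
E[B] = 5, Var(B) = 0.33333333
E[A] = 0.5, Var(A) = 0.083333333
E[B²] = 0.33333333 + 5² = 25.333333
E[A²] = 0.083333333 + 0.5² = 0.33333333
Var(Z) = 25.333333*0.33333333 - (5*0.5)²
= 8.4444444 - 6.25 = 2.1944444

2.1944444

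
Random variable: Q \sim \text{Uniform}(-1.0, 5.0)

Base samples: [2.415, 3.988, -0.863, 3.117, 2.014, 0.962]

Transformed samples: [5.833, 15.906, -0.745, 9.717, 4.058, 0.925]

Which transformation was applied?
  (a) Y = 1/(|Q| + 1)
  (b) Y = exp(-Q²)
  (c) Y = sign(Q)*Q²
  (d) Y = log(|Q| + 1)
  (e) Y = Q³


Checking option (c) Y = sign(Q)*Q²:
  Q = 2.415 -> Y = 5.833 ✓
  Q = 3.988 -> Y = 15.906 ✓
  Q = -0.863 -> Y = -0.745 ✓
All samples match this transformation.

(c) sign(Q)*Q²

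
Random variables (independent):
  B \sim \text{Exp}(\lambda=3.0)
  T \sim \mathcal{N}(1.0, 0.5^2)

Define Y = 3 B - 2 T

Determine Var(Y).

For independent RVs: Var(aX + bY) = a²Var(X) + b²Var(Y)
Var(B) = 0.11111111
Var(T) = 0.25
Var(Y) = 3²*0.11111111 + (-2)²*0.25
= 9*0.11111111 + 4*0.25 = 2

2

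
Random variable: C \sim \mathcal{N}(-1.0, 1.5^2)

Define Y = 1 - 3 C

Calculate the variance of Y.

For Y = aC + b: Var(Y) = a² * Var(C)
Var(C) = 1.5^2 = 2.25
Var(Y) = (-3)² * 2.25 = 9 * 2.25 = 20.25

20.25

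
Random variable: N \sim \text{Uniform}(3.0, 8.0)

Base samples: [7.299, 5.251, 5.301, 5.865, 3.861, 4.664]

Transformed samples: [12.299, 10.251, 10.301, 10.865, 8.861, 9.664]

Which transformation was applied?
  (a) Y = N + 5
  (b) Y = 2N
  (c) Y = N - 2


Checking option (a) Y = N + 5:
  N = 7.299 -> Y = 12.299 ✓
  N = 5.251 -> Y = 10.251 ✓
  N = 5.301 -> Y = 10.301 ✓
All samples match this transformation.

(a) N + 5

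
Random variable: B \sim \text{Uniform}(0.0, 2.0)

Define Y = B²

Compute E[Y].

Using E[X²] = Var(X) + (E[X])²:
E[B] = 1
Var(B) = (2 - 0)^2/12 = 0.33333333
E[B²] = 0.33333333 + 1² = 0.33333333 + 1 = 1.3333333

1.3333333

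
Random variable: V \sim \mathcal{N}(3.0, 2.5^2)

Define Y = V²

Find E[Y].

E[V²] = Var(V) + (E[V])² = 6.25 + 9 = 15.25

15.25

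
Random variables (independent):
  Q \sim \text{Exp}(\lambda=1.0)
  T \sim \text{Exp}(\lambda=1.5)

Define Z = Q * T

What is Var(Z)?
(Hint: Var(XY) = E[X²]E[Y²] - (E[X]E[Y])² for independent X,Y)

Var(XY) = E[X²]E[Y²] - (E[X]E[Y])²
E[Q] = 1, Var(Q) = 1
E[T] = 0.66666667, Var(T) = 0.44444444
E[Q²] = 1 + 1² = 2
E[T²] = 0.44444444 + 0.66666667² = 0.88888889
Var(Z) = 2*0.88888889 - (1*0.66666667)²
= 1.7777778 - 0.44444444 = 1.3333333

1.3333333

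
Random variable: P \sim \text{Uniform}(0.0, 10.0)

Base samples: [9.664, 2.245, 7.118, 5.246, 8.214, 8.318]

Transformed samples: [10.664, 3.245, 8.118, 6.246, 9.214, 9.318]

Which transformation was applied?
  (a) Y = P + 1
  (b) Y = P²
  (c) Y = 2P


Checking option (a) Y = P + 1:
  P = 9.664 -> Y = 10.664 ✓
  P = 2.245 -> Y = 3.245 ✓
  P = 7.118 -> Y = 8.118 ✓
All samples match this transformation.

(a) P + 1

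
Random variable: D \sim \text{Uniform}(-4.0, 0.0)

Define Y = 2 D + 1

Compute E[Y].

For Y = 2D + 1:
E[Y] = 2 * E[D] + 1
E[D] = (-4 + 0)/2 = -2
E[Y] = 2 * (-2) + 1 = -3

-3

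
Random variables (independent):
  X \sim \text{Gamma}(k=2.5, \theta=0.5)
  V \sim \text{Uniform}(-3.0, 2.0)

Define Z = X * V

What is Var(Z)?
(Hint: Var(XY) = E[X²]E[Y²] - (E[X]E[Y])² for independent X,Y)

Var(XY) = E[X²]E[Y²] - (E[X]E[Y])²
E[X] = 1.25, Var(X) = 0.625
E[V] = -0.5, Var(V) = 2.0833333
E[X²] = 0.625 + 1.25² = 2.1875
E[V²] = 2.0833333 + (-0.5)² = 2.3333333
Var(Z) = 2.1875*2.3333333 - (1.25*(-0.5))²
= 5.1041667 - 0.390625 = 4.7135417

4.7135417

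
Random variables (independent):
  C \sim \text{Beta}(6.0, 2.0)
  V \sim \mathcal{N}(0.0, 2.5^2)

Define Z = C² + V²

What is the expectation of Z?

E[Z] = E[C²] + E[V²]
E[C²] = Var(C) + E[C]² = 0.020833333 + 0.5625 = 0.58333333
E[V²] = Var(V) + E[V]² = 6.25 + 0 = 6.25
E[Z] = 0.58333333 + 6.25 = 6.8333333

6.8333333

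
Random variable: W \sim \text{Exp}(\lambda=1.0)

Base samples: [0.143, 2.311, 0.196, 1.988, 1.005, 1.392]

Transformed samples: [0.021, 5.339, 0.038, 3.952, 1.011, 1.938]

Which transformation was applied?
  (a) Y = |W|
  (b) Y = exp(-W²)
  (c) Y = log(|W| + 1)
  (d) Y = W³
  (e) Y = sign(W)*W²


Checking option (e) Y = sign(W)*W²:
  W = 0.143 -> Y = 0.021 ✓
  W = 2.311 -> Y = 5.339 ✓
  W = 0.196 -> Y = 0.038 ✓
All samples match this transformation.

(e) sign(W)*W²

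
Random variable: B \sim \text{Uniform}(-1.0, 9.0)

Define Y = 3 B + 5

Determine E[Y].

For Y = 3B + 5:
E[Y] = 3 * E[B] + 5
E[B] = (-1 + 9)/2 = 4
E[Y] = 3 * 4 + 5 = 17

17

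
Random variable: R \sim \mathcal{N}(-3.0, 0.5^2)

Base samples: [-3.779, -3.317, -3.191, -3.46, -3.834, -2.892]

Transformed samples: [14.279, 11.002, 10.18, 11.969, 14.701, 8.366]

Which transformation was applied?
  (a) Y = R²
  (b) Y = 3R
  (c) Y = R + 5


Checking option (a) Y = R²:
  R = -3.779 -> Y = 14.279 ✓
  R = -3.317 -> Y = 11.002 ✓
  R = -3.191 -> Y = 10.18 ✓
All samples match this transformation.

(a) R²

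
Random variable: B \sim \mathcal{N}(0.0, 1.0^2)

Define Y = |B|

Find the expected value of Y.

For X ~ N(0, 1.0²), E[|X|] = sigma * sqrt(2/pi)
= 1.0 * sqrt(2/pi) = 0.79788456

0.79788456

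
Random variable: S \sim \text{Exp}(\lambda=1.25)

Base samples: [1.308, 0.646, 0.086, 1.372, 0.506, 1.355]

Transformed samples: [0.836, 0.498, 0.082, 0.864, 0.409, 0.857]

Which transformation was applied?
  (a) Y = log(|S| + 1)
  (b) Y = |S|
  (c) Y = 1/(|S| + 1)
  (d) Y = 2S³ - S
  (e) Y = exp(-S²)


Checking option (a) Y = log(|S| + 1):
  S = 1.308 -> Y = 0.836 ✓
  S = 0.646 -> Y = 0.498 ✓
  S = 0.086 -> Y = 0.082 ✓
All samples match this transformation.

(a) log(|S| + 1)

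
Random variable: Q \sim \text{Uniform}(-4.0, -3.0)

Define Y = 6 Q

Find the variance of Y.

For Y = aQ + b: Var(Y) = a² * Var(Q)
Var(Q) = (-3 + 4)^2/12 = 0.083333333
Var(Y) = 6² * 0.083333333 = 36 * 0.083333333 = 3

3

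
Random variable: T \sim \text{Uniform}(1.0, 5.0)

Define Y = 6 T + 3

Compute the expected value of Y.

For Y = 6T + 3:
E[Y] = 6 * E[T] + 3
E[T] = (1 + 5)/2 = 3
E[Y] = 6 * 3 + 3 = 21

21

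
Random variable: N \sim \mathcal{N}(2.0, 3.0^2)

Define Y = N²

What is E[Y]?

Using E[X²] = Var(X) + (E[X])²:
E[N] = 2
Var(N) = 3.0^2 = 9
E[N²] = 9 + 2² = 9 + 4 = 13

13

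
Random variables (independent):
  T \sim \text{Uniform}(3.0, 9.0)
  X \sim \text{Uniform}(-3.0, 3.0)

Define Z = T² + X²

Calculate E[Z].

E[Z] = E[T²] + E[X²]
E[T²] = Var(T) + E[T]² = 3 + 36 = 39
E[X²] = Var(X) + E[X]² = 3 + 0 = 3
E[Z] = 39 + 3 = 42

42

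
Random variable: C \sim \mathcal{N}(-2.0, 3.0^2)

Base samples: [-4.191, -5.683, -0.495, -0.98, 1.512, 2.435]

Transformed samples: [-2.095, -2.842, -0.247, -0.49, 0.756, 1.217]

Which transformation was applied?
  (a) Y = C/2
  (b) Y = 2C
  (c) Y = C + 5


Checking option (a) Y = C/2:
  C = -4.191 -> Y = -2.095 ✓
  C = -5.683 -> Y = -2.842 ✓
  C = -0.495 -> Y = -0.247 ✓
All samples match this transformation.

(a) C/2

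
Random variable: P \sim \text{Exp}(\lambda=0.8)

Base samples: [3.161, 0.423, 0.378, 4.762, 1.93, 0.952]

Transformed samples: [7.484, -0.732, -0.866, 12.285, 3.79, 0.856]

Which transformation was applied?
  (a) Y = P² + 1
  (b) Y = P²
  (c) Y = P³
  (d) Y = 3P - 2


Checking option (d) Y = 3P - 2:
  P = 3.161 -> Y = 7.484 ✓
  P = 0.423 -> Y = -0.732 ✓
  P = 0.378 -> Y = -0.866 ✓
All samples match this transformation.

(d) 3P - 2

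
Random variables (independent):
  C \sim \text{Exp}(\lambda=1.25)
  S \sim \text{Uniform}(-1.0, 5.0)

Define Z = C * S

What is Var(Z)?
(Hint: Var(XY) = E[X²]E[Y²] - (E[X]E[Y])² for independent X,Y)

Var(XY) = E[X²]E[Y²] - (E[X]E[Y])²
E[C] = 0.8, Var(C) = 0.64
E[S] = 2, Var(S) = 3
E[C²] = 0.64 + 0.8² = 1.28
E[S²] = 3 + 2² = 7
Var(Z) = 1.28*7 - (0.8*2)²
= 8.96 - 2.56 = 6.4

6.4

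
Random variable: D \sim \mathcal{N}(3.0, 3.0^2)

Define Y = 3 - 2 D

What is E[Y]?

For Y = -2D + 3:
E[Y] = -2 * E[D] + 3
E[D] = 3.0 = 3
E[Y] = -2 * 3 + 3 = -3

-3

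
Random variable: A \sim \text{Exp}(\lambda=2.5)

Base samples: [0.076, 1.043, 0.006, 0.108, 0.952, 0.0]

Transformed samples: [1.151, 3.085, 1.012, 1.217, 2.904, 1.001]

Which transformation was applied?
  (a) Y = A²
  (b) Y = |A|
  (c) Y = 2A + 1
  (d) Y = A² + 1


Checking option (c) Y = 2A + 1:
  A = 0.076 -> Y = 1.151 ✓
  A = 1.043 -> Y = 3.085 ✓
  A = 0.006 -> Y = 1.012 ✓
All samples match this transformation.

(c) 2A + 1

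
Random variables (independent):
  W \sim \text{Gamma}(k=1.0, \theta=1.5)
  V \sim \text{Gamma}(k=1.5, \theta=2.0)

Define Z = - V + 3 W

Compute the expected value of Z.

E[Z] = 3*E[W] - 1*E[V]
E[W] = 1.5
E[V] = 3
E[Z] = 3*1.5 - 1*3 = 1.5

1.5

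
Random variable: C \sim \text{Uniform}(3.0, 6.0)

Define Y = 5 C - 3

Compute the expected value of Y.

For Y = 5C - 3:
E[Y] = 5 * E[C] - 3
E[C] = (3 + 6)/2 = 4.5
E[Y] = 5 * 4.5 - 3 = 19.5

19.5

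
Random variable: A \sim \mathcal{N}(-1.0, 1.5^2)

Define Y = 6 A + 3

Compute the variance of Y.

For Y = aA + b: Var(Y) = a² * Var(A)
Var(A) = 1.5^2 = 2.25
Var(Y) = 6² * 2.25 = 36 * 2.25 = 81

81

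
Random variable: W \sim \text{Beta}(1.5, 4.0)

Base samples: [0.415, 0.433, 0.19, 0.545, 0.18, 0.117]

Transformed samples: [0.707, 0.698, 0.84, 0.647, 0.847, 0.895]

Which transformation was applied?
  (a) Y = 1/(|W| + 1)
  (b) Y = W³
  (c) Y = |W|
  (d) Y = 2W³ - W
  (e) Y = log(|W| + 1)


Checking option (a) Y = 1/(|W| + 1):
  W = 0.415 -> Y = 0.707 ✓
  W = 0.433 -> Y = 0.698 ✓
  W = 0.19 -> Y = 0.84 ✓
All samples match this transformation.

(a) 1/(|W| + 1)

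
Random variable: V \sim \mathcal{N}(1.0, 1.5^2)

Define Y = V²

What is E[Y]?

Using E[X²] = Var(X) + (E[X])²:
E[V] = 1
Var(V) = 1.5^2 = 2.25
E[V²] = 2.25 + 1² = 2.25 + 1 = 3.25

3.25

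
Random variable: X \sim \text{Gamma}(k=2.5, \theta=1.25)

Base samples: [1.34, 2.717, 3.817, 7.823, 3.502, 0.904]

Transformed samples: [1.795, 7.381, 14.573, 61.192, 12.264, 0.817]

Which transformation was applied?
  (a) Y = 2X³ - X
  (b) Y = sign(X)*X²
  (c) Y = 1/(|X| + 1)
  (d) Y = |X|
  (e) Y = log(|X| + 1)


Checking option (b) Y = sign(X)*X²:
  X = 1.34 -> Y = 1.795 ✓
  X = 2.717 -> Y = 7.381 ✓
  X = 3.817 -> Y = 14.573 ✓
All samples match this transformation.

(b) sign(X)*X²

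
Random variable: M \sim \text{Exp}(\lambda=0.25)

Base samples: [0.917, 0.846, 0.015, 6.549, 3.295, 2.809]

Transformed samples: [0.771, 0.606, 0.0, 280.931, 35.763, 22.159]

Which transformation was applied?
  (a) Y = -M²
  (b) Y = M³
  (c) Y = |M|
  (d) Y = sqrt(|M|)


Checking option (b) Y = M³:
  M = 0.917 -> Y = 0.771 ✓
  M = 0.846 -> Y = 0.606 ✓
  M = 0.015 -> Y = 0.0 ✓
All samples match this transformation.

(b) M³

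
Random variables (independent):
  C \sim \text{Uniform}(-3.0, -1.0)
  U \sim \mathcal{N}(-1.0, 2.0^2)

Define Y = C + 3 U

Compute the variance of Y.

For independent RVs: Var(aX + bY) = a²Var(X) + b²Var(Y)
Var(C) = 0.33333333
Var(U) = 4
Var(Y) = 1²*0.33333333 + 3²*4
= 1*0.33333333 + 9*4 = 36.333333

36.333333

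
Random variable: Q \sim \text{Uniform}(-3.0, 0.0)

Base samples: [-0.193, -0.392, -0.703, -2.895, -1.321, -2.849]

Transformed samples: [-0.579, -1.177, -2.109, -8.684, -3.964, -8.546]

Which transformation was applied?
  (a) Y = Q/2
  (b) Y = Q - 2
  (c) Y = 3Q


Checking option (c) Y = 3Q:
  Q = -0.193 -> Y = -0.579 ✓
  Q = -0.392 -> Y = -1.177 ✓
  Q = -0.703 -> Y = -2.109 ✓
All samples match this transformation.

(c) 3Q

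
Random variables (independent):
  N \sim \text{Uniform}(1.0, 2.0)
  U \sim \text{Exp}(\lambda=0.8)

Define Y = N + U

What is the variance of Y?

For independent RVs: Var(aX + bY) = a²Var(X) + b²Var(Y)
Var(N) = 0.083333333
Var(U) = 1.5625
Var(Y) = 1²*0.083333333 + 1²*1.5625
= 1*0.083333333 + 1*1.5625 = 1.6458333

1.6458333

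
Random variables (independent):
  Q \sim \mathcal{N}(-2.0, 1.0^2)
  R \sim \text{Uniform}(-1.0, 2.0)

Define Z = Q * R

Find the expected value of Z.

For independent RVs: E[XY] = E[X]*E[Y]
E[Q] = -2
E[R] = 0.5
E[Z] = -2 * 0.5 = -1

-1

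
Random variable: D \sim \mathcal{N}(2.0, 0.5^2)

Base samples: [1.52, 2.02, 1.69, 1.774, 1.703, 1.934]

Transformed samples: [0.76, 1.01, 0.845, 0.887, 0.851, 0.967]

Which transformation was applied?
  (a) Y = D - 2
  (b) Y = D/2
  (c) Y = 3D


Checking option (b) Y = D/2:
  D = 1.52 -> Y = 0.76 ✓
  D = 2.02 -> Y = 1.01 ✓
  D = 1.69 -> Y = 0.845 ✓
All samples match this transformation.

(b) D/2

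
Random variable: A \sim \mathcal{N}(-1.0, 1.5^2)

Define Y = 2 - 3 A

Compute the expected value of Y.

For Y = -3A + 2:
E[Y] = -3 * E[A] + 2
E[A] = -1.0 = -1
E[Y] = -3 * (-1) + 2 = 5

5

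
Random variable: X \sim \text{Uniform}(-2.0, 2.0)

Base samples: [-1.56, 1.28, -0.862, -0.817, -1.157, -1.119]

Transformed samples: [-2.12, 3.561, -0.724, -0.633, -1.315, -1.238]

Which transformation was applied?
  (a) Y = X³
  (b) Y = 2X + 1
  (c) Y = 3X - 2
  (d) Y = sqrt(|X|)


Checking option (b) Y = 2X + 1:
  X = -1.56 -> Y = -2.12 ✓
  X = 1.28 -> Y = 3.561 ✓
  X = -0.862 -> Y = -0.724 ✓
All samples match this transformation.

(b) 2X + 1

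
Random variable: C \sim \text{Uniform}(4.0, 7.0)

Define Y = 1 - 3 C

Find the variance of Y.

For Y = aC + b: Var(Y) = a² * Var(C)
Var(C) = (7 - 4)^2/12 = 0.75
Var(Y) = (-3)² * 0.75 = 9 * 0.75 = 6.75

6.75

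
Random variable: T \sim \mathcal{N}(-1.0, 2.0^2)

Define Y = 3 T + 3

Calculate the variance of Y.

For Y = aT + b: Var(Y) = a² * Var(T)
Var(T) = 2.0^2 = 4
Var(Y) = 3² * 4 = 9 * 4 = 36

36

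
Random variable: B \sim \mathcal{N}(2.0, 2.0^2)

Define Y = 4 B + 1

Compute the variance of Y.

For Y = aB + b: Var(Y) = a² * Var(B)
Var(B) = 2.0^2 = 4
Var(Y) = 4² * 4 = 16 * 4 = 64

64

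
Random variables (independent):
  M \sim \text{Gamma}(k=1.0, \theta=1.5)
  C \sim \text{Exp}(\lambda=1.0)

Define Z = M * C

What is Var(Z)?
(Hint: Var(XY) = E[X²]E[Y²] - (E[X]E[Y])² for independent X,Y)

Var(XY) = E[X²]E[Y²] - (E[X]E[Y])²
E[M] = 1.5, Var(M) = 2.25
E[C] = 1, Var(C) = 1
E[M²] = 2.25 + 1.5² = 4.5
E[C²] = 1 + 1² = 2
Var(Z) = 4.5*2 - (1.5*1)²
= 9 - 2.25 = 6.75

6.75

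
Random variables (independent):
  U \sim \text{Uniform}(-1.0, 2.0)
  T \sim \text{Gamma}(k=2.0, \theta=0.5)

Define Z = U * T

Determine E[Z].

For independent RVs: E[XY] = E[X]*E[Y]
E[U] = 0.5
E[T] = 1
E[Z] = 0.5 * 1 = 0.5

0.5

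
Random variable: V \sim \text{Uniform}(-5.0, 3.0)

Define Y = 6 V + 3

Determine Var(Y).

For Y = aV + b: Var(Y) = a² * Var(V)
Var(V) = (3 + 5)^2/12 = 5.3333333
Var(Y) = 6² * 5.3333333 = 36 * 5.3333333 = 192

192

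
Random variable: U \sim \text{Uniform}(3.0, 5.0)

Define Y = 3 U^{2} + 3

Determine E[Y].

E[Y] = 3*E[U²] + 3
E[U] = 4
E[U²] = Var(U) + (E[U])² = 0.33333333 + 16 = 16.333333
E[Y] = 3*16.333333 + 3 = 52

52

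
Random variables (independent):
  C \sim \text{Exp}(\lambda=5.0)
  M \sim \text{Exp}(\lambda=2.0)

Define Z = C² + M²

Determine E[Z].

E[Z] = E[C²] + E[M²]
E[C²] = Var(C) + E[C]² = 0.04 + 0.04 = 0.08
E[M²] = Var(M) + E[M]² = 0.25 + 0.25 = 0.5
E[Z] = 0.08 + 0.5 = 0.58

0.58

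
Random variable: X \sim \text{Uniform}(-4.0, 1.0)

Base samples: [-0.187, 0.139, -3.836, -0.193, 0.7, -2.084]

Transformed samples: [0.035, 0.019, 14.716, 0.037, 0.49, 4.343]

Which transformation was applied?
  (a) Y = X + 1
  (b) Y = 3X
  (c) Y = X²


Checking option (c) Y = X²:
  X = -0.187 -> Y = 0.035 ✓
  X = 0.139 -> Y = 0.019 ✓
  X = -3.836 -> Y = 14.716 ✓
All samples match this transformation.

(c) X²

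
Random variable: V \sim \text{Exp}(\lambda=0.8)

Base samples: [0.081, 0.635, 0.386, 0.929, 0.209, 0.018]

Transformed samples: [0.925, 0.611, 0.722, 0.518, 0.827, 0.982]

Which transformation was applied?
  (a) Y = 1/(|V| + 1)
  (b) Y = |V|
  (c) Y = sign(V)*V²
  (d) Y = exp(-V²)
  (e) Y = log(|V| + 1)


Checking option (a) Y = 1/(|V| + 1):
  V = 0.081 -> Y = 0.925 ✓
  V = 0.635 -> Y = 0.611 ✓
  V = 0.386 -> Y = 0.722 ✓
All samples match this transformation.

(a) 1/(|V| + 1)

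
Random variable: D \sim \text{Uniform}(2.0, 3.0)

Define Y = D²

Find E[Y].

Using E[X²] = Var(X) + (E[X])²:
E[D] = 2.5
Var(D) = (3 - 2)^2/12 = 0.083333333
E[D²] = 0.083333333 + 2.5² = 0.083333333 + 6.25 = 6.3333333

6.3333333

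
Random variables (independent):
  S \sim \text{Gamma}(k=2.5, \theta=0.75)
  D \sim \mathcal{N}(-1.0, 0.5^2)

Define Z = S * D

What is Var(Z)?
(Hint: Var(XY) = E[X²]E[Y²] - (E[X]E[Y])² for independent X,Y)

Var(XY) = E[X²]E[Y²] - (E[X]E[Y])²
E[S] = 1.875, Var(S) = 1.40625
E[D] = -1, Var(D) = 0.25
E[S²] = 1.40625 + 1.875² = 4.921875
E[D²] = 0.25 + (-1)² = 1.25
Var(Z) = 4.921875*1.25 - (1.875*(-1))²
= 6.1523438 - 3.515625 = 2.6367188

2.6367188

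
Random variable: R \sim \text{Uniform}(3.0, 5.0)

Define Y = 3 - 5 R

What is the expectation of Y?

For Y = -5R + 3:
E[Y] = -5 * E[R] + 3
E[R] = (3 + 5)/2 = 4
E[Y] = -5 * 4 + 3 = -17

-17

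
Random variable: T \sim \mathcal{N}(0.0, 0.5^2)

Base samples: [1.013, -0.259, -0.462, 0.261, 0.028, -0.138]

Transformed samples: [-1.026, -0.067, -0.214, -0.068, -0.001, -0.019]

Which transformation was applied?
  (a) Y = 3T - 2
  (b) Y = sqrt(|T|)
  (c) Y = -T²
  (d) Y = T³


Checking option (c) Y = -T²:
  T = 1.013 -> Y = -1.026 ✓
  T = -0.259 -> Y = -0.067 ✓
  T = -0.462 -> Y = -0.214 ✓
All samples match this transformation.

(c) -T²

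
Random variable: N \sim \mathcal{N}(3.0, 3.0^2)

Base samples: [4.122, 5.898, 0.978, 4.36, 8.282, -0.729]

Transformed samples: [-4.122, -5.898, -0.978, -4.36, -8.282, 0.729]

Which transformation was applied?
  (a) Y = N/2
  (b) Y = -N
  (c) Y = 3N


Checking option (b) Y = -N:
  N = 4.122 -> Y = -4.122 ✓
  N = 5.898 -> Y = -5.898 ✓
  N = 0.978 -> Y = -0.978 ✓
All samples match this transformation.

(b) -N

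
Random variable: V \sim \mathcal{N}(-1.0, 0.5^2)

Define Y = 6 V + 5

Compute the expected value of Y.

For Y = 6V + 5:
E[Y] = 6 * E[V] + 5
E[V] = -1.0 = -1
E[Y] = 6 * (-1) + 5 = -1

-1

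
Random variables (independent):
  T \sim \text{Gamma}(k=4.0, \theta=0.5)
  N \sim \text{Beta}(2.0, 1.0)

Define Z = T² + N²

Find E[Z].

E[Z] = E[T²] + E[N²]
E[T²] = Var(T) + E[T]² = 1 + 4 = 5
E[N²] = Var(N) + E[N]² = 0.055555556 + 0.44444444 = 0.5
E[Z] = 5 + 0.5 = 5.5

5.5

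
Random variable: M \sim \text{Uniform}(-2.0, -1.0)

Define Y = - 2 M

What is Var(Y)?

For Y = aM + b: Var(Y) = a² * Var(M)
Var(M) = (-1 + 2)^2/12 = 0.083333333
Var(Y) = (-2)² * 0.083333333 = 4 * 0.083333333 = 0.33333333

0.33333333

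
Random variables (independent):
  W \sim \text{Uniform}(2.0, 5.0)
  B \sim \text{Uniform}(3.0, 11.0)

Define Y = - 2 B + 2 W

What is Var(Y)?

For independent RVs: Var(aX + bY) = a²Var(X) + b²Var(Y)
Var(W) = 0.75
Var(B) = 5.3333333
Var(Y) = 2²*0.75 + (-2)²*5.3333333
= 4*0.75 + 4*5.3333333 = 24.333333

24.333333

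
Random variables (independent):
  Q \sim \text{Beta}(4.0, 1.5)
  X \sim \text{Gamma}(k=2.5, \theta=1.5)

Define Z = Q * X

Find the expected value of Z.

For independent RVs: E[XY] = E[X]*E[Y]
E[Q] = 0.72727273
E[X] = 3.75
E[Z] = 0.72727273 * 3.75 = 2.7272727

2.7272727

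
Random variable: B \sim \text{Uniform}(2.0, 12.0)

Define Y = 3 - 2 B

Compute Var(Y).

For Y = aB + b: Var(Y) = a² * Var(B)
Var(B) = (12 - 2)^2/12 = 8.3333333
Var(Y) = (-2)² * 8.3333333 = 4 * 8.3333333 = 33.333333

33.333333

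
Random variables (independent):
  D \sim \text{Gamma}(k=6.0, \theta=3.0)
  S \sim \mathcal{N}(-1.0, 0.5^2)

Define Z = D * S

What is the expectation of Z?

For independent RVs: E[XY] = E[X]*E[Y]
E[D] = 18
E[S] = -1
E[Z] = 18 * (-1) = -18

-18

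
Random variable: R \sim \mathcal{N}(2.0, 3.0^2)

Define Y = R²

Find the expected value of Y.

E[R²] = Var(R) + (E[R])² = 9 + 4 = 13

13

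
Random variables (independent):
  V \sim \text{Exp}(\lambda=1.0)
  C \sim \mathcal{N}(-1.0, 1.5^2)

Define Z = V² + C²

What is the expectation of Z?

E[Z] = E[V²] + E[C²]
E[V²] = Var(V) + E[V]² = 1 + 1 = 2
E[C²] = Var(C) + E[C]² = 2.25 + 1 = 3.25
E[Z] = 2 + 3.25 = 5.25

5.25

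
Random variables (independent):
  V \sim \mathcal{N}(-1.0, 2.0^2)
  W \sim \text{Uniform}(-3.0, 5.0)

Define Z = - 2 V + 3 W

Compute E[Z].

E[Z] = -2*E[V] + 3*E[W]
E[V] = -1
E[W] = 1
E[Z] = -2*(-1) + 3*1 = 5

5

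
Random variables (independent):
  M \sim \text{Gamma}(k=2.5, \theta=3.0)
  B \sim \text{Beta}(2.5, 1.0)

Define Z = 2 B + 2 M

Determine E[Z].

E[Z] = 2*E[M] + 2*E[B]
E[M] = 7.5
E[B] = 0.71428571
E[Z] = 2*7.5 + 2*0.71428571 = 16.428571

16.428571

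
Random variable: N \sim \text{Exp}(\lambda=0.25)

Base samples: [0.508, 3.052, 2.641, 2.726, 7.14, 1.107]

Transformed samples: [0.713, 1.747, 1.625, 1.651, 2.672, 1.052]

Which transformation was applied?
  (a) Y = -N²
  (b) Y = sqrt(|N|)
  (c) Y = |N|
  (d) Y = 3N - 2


Checking option (b) Y = sqrt(|N|):
  N = 0.508 -> Y = 0.713 ✓
  N = 3.052 -> Y = 1.747 ✓
  N = 2.641 -> Y = 1.625 ✓
All samples match this transformation.

(b) sqrt(|N|)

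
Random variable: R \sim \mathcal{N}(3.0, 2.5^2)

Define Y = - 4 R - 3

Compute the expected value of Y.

For Y = -4R - 3:
E[Y] = -4 * E[R] - 3
E[R] = 3.0 = 3
E[Y] = -4 * 3 - 3 = -15

-15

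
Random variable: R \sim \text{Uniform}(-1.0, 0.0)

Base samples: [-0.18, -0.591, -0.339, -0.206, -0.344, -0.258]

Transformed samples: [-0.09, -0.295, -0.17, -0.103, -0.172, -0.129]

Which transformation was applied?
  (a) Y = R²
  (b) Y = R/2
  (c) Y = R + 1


Checking option (b) Y = R/2:
  R = -0.18 -> Y = -0.09 ✓
  R = -0.591 -> Y = -0.295 ✓
  R = -0.339 -> Y = -0.17 ✓
All samples match this transformation.

(b) R/2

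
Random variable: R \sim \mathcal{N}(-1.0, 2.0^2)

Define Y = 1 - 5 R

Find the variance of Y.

For Y = aR + b: Var(Y) = a² * Var(R)
Var(R) = 2.0^2 = 4
Var(Y) = (-5)² * 4 = 25 * 4 = 100

100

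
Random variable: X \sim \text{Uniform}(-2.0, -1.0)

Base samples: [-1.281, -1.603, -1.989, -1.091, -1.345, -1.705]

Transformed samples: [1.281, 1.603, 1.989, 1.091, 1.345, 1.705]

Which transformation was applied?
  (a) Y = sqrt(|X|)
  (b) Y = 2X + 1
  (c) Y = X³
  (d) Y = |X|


Checking option (d) Y = |X|:
  X = -1.281 -> Y = 1.281 ✓
  X = -1.603 -> Y = 1.603 ✓
  X = -1.989 -> Y = 1.989 ✓
All samples match this transformation.

(d) |X|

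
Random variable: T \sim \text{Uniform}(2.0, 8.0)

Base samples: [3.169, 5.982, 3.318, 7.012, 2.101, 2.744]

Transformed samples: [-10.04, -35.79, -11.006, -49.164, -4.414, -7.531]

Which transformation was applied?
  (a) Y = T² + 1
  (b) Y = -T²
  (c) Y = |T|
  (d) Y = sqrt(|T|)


Checking option (b) Y = -T²:
  T = 3.169 -> Y = -10.04 ✓
  T = 5.982 -> Y = -35.79 ✓
  T = 3.318 -> Y = -11.006 ✓
All samples match this transformation.

(b) -T²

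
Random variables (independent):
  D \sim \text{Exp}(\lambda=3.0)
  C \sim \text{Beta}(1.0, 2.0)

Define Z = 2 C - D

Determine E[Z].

E[Z] = -1*E[D] + 2*E[C]
E[D] = 0.33333333
E[C] = 0.33333333
E[Z] = -1*0.33333333 + 2*0.33333333 = 0.33333333

0.33333333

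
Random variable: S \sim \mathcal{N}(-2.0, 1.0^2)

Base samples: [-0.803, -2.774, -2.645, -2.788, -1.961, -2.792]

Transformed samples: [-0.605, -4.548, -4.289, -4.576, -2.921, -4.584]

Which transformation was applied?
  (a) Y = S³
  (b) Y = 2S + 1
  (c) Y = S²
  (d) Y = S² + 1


Checking option (b) Y = 2S + 1:
  S = -0.803 -> Y = -0.605 ✓
  S = -2.774 -> Y = -4.548 ✓
  S = -2.645 -> Y = -4.289 ✓
All samples match this transformation.

(b) 2S + 1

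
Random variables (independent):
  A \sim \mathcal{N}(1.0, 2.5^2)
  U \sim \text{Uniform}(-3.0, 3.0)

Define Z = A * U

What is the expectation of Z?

For independent RVs: E[XY] = E[X]*E[Y]
E[A] = 1
E[U] = 0
E[Z] = 1 * 0 = 0

0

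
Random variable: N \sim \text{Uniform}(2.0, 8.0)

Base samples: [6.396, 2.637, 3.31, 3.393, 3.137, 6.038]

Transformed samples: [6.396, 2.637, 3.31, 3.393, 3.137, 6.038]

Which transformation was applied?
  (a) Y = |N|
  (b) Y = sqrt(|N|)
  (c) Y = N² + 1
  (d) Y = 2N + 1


Checking option (a) Y = |N|:
  N = 6.396 -> Y = 6.396 ✓
  N = 2.637 -> Y = 2.637 ✓
  N = 3.31 -> Y = 3.31 ✓
All samples match this transformation.

(a) |N|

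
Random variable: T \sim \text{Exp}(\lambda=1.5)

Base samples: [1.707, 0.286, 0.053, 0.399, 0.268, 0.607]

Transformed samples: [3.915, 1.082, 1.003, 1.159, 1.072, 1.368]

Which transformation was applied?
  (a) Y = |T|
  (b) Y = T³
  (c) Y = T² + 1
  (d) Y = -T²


Checking option (c) Y = T² + 1:
  T = 1.707 -> Y = 3.915 ✓
  T = 0.286 -> Y = 1.082 ✓
  T = 0.053 -> Y = 1.003 ✓
All samples match this transformation.

(c) T² + 1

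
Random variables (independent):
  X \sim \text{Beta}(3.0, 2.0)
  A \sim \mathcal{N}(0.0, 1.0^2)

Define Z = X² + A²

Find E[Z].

E[Z] = E[X²] + E[A²]
E[X²] = Var(X) + E[X]² = 0.04 + 0.36 = 0.4
E[A²] = Var(A) + E[A]² = 1 + 0 = 1
E[Z] = 0.4 + 1 = 1.4

1.4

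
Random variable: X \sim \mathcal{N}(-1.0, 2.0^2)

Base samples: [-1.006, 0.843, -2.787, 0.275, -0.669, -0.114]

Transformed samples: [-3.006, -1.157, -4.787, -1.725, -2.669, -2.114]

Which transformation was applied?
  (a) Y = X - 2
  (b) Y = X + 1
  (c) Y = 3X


Checking option (a) Y = X - 2:
  X = -1.006 -> Y = -3.006 ✓
  X = 0.843 -> Y = -1.157 ✓
  X = -2.787 -> Y = -4.787 ✓
All samples match this transformation.

(a) X - 2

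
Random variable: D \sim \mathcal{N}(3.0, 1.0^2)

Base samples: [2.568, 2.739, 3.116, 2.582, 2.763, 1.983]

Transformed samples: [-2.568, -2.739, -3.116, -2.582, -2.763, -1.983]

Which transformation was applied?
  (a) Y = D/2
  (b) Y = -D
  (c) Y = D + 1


Checking option (b) Y = -D:
  D = 2.568 -> Y = -2.568 ✓
  D = 2.739 -> Y = -2.739 ✓
  D = 3.116 -> Y = -3.116 ✓
All samples match this transformation.

(b) -D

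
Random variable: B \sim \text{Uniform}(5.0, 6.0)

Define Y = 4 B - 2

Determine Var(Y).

For Y = aB + b: Var(Y) = a² * Var(B)
Var(B) = (6 - 5)^2/12 = 0.083333333
Var(Y) = 4² * 0.083333333 = 16 * 0.083333333 = 1.3333333

1.3333333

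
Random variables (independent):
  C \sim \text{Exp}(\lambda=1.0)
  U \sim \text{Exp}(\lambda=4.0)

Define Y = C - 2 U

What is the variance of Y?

For independent RVs: Var(aX + bY) = a²Var(X) + b²Var(Y)
Var(C) = 1
Var(U) = 0.0625
Var(Y) = 1²*1 + (-2)²*0.0625
= 1*1 + 4*0.0625 = 1.25

1.25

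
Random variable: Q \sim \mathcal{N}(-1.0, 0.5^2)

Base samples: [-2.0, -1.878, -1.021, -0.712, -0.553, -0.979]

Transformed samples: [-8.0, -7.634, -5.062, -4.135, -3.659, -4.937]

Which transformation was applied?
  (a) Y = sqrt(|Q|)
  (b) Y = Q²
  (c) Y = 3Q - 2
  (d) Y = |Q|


Checking option (c) Y = 3Q - 2:
  Q = -2.0 -> Y = -8.0 ✓
  Q = -1.878 -> Y = -7.634 ✓
  Q = -1.021 -> Y = -5.062 ✓
All samples match this transformation.

(c) 3Q - 2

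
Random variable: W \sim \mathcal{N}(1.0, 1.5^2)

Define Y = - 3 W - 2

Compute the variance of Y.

For Y = aW + b: Var(Y) = a² * Var(W)
Var(W) = 1.5^2 = 2.25
Var(Y) = (-3)² * 2.25 = 9 * 2.25 = 20.25

20.25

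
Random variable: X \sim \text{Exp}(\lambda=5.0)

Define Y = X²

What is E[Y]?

Using E[X²] = Var(X) + (E[X])²:
E[X] = 0.2
Var(X) = 1/5.0^2 = 0.04
E[X²] = 0.04 + 0.2² = 0.04 + 0.04 = 0.08

0.08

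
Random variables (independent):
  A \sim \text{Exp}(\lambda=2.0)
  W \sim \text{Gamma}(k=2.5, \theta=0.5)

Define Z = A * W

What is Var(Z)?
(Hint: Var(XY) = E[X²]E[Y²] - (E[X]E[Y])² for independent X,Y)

Var(XY) = E[X²]E[Y²] - (E[X]E[Y])²
E[A] = 0.5, Var(A) = 0.25
E[W] = 1.25, Var(W) = 0.625
E[A²] = 0.25 + 0.5² = 0.5
E[W²] = 0.625 + 1.25² = 2.1875
Var(Z) = 0.5*2.1875 - (0.5*1.25)²
= 1.09375 - 0.390625 = 0.703125

0.703125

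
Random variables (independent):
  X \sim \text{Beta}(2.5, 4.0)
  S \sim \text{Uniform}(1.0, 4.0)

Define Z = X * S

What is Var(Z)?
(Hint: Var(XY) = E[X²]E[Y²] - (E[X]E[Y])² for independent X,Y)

Var(XY) = E[X²]E[Y²] - (E[X]E[Y])²
E[X] = 0.38461538, Var(X) = 0.031558185
E[S] = 2.5, Var(S) = 0.75
E[X²] = 0.031558185 + 0.38461538² = 0.17948718
E[S²] = 0.75 + 2.5² = 7
Var(Z) = 0.17948718*7 - (0.38461538*2.5)²
= 1.2564103 - 0.92455621 = 0.33185404

0.33185404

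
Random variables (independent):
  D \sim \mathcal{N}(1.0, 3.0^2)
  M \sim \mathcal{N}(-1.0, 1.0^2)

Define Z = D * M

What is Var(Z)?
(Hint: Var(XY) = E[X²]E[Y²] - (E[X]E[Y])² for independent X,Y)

Var(XY) = E[X²]E[Y²] - (E[X]E[Y])²
E[D] = 1, Var(D) = 9
E[M] = -1, Var(M) = 1
E[D²] = 9 + 1² = 10
E[M²] = 1 + (-1)² = 2
Var(Z) = 10*2 - (1*(-1))²
= 20 - 1 = 19

19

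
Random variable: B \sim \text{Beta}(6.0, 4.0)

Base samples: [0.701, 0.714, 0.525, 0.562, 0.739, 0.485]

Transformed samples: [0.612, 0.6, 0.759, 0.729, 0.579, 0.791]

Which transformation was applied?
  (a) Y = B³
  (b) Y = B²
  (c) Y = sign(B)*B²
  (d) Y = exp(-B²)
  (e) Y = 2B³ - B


Checking option (d) Y = exp(-B²):
  B = 0.701 -> Y = 0.612 ✓
  B = 0.714 -> Y = 0.6 ✓
  B = 0.525 -> Y = 0.759 ✓
All samples match this transformation.

(d) exp(-B²)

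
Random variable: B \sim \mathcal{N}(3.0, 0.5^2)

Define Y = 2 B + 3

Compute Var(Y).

For Y = aB + b: Var(Y) = a² * Var(B)
Var(B) = 0.5^2 = 0.25
Var(Y) = 2² * 0.25 = 4 * 0.25 = 1

1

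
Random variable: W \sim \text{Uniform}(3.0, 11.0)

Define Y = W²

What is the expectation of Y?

Using E[X²] = Var(X) + (E[X])²:
E[W] = 7
Var(W) = (11 - 3)^2/12 = 5.3333333
E[W²] = 5.3333333 + 7² = 5.3333333 + 49 = 54.333333

54.333333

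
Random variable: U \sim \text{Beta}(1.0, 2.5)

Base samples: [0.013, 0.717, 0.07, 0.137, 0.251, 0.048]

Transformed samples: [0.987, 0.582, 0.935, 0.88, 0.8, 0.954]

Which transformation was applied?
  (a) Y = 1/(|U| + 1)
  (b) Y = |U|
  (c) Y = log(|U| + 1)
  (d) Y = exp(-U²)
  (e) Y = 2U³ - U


Checking option (a) Y = 1/(|U| + 1):
  U = 0.013 -> Y = 0.987 ✓
  U = 0.717 -> Y = 0.582 ✓
  U = 0.07 -> Y = 0.935 ✓
All samples match this transformation.

(a) 1/(|U| + 1)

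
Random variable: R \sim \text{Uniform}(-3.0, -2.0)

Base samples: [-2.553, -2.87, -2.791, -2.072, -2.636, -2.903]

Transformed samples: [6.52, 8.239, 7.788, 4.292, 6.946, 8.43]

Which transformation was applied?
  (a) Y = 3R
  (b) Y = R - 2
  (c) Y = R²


Checking option (c) Y = R²:
  R = -2.553 -> Y = 6.52 ✓
  R = -2.87 -> Y = 8.239 ✓
  R = -2.791 -> Y = 7.788 ✓
All samples match this transformation.

(c) R²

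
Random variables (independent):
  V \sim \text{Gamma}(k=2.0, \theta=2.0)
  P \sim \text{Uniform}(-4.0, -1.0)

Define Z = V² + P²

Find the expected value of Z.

E[Z] = E[V²] + E[P²]
E[V²] = Var(V) + E[V]² = 8 + 16 = 24
E[P²] = Var(P) + E[P]² = 0.75 + 6.25 = 7
E[Z] = 24 + 7 = 31

31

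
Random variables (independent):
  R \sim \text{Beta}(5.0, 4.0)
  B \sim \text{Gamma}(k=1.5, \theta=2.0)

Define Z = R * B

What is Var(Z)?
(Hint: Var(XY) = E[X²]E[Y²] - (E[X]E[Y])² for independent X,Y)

Var(XY) = E[X²]E[Y²] - (E[X]E[Y])²
E[R] = 0.55555556, Var(R) = 0.024691358
E[B] = 3, Var(B) = 6
E[R²] = 0.024691358 + 0.55555556² = 0.33333333
E[B²] = 6 + 3² = 15
Var(Z) = 0.33333333*15 - (0.55555556*3)²
= 5 - 2.7777778 = 2.2222222

2.2222222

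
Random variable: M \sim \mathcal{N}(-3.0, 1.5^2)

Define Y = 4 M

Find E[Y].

For Y = 4M:
E[Y] = 4 * E[M]
E[M] = -3.0 = -3
E[Y] = 4 * (-3) = -12

-12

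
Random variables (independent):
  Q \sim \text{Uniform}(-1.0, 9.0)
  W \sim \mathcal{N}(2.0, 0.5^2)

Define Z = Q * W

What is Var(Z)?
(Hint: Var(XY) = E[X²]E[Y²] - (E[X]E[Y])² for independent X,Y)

Var(XY) = E[X²]E[Y²] - (E[X]E[Y])²
E[Q] = 4, Var(Q) = 8.3333333
E[W] = 2, Var(W) = 0.25
E[Q²] = 8.3333333 + 4² = 24.333333
E[W²] = 0.25 + 2² = 4.25
Var(Z) = 24.333333*4.25 - (4*2)²
= 103.41667 - 64 = 39.416667

39.416667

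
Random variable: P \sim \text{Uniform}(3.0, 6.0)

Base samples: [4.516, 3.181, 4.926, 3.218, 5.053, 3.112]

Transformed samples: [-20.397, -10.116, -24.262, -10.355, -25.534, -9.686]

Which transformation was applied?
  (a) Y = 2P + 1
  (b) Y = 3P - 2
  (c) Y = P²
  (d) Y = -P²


Checking option (d) Y = -P²:
  P = 4.516 -> Y = -20.397 ✓
  P = 3.181 -> Y = -10.116 ✓
  P = 4.926 -> Y = -24.262 ✓
All samples match this transformation.

(d) -P²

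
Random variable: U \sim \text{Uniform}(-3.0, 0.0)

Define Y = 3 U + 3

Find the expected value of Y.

For Y = 3U + 3:
E[Y] = 3 * E[U] + 3
E[U] = (-3 + 0)/2 = -1.5
E[Y] = 3 * (-1.5) + 3 = -1.5

-1.5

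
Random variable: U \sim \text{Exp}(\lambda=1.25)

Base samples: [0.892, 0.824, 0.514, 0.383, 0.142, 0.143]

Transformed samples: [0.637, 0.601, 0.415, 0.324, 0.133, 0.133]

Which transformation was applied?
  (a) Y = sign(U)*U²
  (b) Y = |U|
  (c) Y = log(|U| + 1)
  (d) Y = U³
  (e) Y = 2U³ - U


Checking option (c) Y = log(|U| + 1):
  U = 0.892 -> Y = 0.637 ✓
  U = 0.824 -> Y = 0.601 ✓
  U = 0.514 -> Y = 0.415 ✓
All samples match this transformation.

(c) log(|U| + 1)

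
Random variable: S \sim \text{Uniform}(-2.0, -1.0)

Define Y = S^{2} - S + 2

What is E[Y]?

E[Y] = 1*E[S²] - 1*E[S] + 2
E[S] = -1.5
E[S²] = Var(S) + (E[S])² = 0.083333333 + 2.25 = 2.3333333
E[Y] = 1*2.3333333 - 1*(-1.5) + 2 = 5.8333333

5.8333333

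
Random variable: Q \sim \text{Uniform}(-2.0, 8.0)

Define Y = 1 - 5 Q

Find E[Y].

For Y = -5Q + 1:
E[Y] = -5 * E[Q] + 1
E[Q] = (-2 + 8)/2 = 3
E[Y] = -5 * 3 + 1 = -14

-14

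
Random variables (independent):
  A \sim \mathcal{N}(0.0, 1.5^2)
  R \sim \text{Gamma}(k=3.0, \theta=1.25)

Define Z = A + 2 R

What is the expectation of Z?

E[Z] = 1*E[A] + 2*E[R]
E[A] = 0
E[R] = 3.75
E[Z] = 1*0 + 2*3.75 = 7.5

7.5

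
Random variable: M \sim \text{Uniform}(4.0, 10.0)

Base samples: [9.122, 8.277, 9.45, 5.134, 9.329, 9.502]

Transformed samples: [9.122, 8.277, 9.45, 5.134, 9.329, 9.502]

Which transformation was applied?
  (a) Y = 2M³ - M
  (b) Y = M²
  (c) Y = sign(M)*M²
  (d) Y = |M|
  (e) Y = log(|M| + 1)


Checking option (d) Y = |M|:
  M = 9.122 -> Y = 9.122 ✓
  M = 8.277 -> Y = 8.277 ✓
  M = 9.45 -> Y = 9.45 ✓
All samples match this transformation.

(d) |M|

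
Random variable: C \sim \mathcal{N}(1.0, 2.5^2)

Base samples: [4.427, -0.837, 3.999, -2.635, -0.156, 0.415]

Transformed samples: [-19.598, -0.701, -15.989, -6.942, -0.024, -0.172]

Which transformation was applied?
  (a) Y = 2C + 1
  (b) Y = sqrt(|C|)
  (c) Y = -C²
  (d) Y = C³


Checking option (c) Y = -C²:
  C = 4.427 -> Y = -19.598 ✓
  C = -0.837 -> Y = -0.701 ✓
  C = 3.999 -> Y = -15.989 ✓
All samples match this transformation.

(c) -C²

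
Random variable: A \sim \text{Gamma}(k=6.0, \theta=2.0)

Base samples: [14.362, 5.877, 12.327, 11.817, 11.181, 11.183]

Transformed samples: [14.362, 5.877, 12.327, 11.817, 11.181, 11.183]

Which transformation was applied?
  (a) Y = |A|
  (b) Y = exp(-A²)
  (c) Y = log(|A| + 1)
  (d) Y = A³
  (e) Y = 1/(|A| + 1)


Checking option (a) Y = |A|:
  A = 14.362 -> Y = 14.362 ✓
  A = 5.877 -> Y = 5.877 ✓
  A = 12.327 -> Y = 12.327 ✓
All samples match this transformation.

(a) |A|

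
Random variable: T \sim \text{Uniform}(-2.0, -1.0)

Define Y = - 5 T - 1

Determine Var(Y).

For Y = aT + b: Var(Y) = a² * Var(T)
Var(T) = (-1 + 2)^2/12 = 0.083333333
Var(Y) = (-5)² * 0.083333333 = 25 * 0.083333333 = 2.0833333

2.0833333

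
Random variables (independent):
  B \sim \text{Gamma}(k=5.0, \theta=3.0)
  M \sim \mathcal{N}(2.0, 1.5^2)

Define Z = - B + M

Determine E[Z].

E[Z] = -1*E[B] + 1*E[M]
E[B] = 15
E[M] = 2
E[Z] = -1*15 + 1*2 = -13

-13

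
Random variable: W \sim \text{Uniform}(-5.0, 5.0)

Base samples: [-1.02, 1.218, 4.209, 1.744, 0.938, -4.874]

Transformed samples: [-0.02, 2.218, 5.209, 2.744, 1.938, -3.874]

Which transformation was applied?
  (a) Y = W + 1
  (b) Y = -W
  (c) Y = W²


Checking option (a) Y = W + 1:
  W = -1.02 -> Y = -0.02 ✓
  W = 1.218 -> Y = 2.218 ✓
  W = 4.209 -> Y = 5.209 ✓
All samples match this transformation.

(a) W + 1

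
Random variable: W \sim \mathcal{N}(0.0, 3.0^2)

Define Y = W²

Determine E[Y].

Using E[X²] = Var(X) + (E[X])²:
E[W] = 0
Var(W) = 3.0^2 = 9
E[W²] = 9 + 0² = 9 + 0 = 9

9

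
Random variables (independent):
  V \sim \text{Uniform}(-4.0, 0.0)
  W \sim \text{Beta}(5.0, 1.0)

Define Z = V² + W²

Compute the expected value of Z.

E[Z] = E[V²] + E[W²]
E[V²] = Var(V) + E[V]² = 1.3333333 + 4 = 5.3333333
E[W²] = Var(W) + E[W]² = 0.01984127 + 0.69444444 = 0.71428571
E[Z] = 5.3333333 + 0.71428571 = 6.047619

6.047619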